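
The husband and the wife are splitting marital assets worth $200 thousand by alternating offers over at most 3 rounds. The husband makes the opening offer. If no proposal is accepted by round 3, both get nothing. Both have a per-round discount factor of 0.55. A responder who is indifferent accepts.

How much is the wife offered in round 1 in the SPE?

49.5

Round 3 (the husband proposes): rejection yields 0 for the wife; the husband offers 0 and keeps 200.
Round 2 (the wife proposes): the husband can get 200 next round, worth 0.55 × 200 = 110 now; the wife offers that and keeps 90.
Round 1 (the husband proposes): the wife can get 90 next round, worth 0.55 × 90 = 49.5 now; the husband offers that and keeps 150.5.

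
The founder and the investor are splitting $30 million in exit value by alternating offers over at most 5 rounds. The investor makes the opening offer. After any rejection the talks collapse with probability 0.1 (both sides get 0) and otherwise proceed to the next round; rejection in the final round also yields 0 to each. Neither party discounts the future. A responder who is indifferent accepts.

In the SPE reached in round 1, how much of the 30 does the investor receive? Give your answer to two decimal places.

Round 5 (the investor proposes): rejection yields 0 for the founder; the investor offers 0 and keeps 30.
Round 4 (the founder proposes): rejecting gives the investor an expected 0.9 × 30 = 27; the founder offers that and keeps 3.
Round 3 (the investor proposes): rejecting gives the founder an expected 0.9 × 3 = 2.7. The investor offers 2.7 and keeps 30 − 2.7 = 27.3.
Round 2 (the founder proposes): rejecting gives the investor an expected 0.9 × 27.3 = 24.57; the founder offers that and keeps 5.43.
Round 1 (the investor proposes): rejecting gives the founder an expected 0.9 × 5.43 = 4.887; the investor offers that and keeps 25.113.

25.11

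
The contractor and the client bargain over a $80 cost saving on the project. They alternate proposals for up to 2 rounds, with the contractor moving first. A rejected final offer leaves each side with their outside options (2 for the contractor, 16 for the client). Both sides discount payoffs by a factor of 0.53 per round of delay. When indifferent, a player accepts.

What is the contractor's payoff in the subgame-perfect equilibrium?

Round 2 (the client proposes): the contractor gets 2 if talks fail, so the client offers 2 and keeps 78.
Round 1 (the contractor proposes): the client can get 78 next round, worth 0.53 × 78 = 41.34 now, so the contractor offers 41.34, keeping 38.66.

38.66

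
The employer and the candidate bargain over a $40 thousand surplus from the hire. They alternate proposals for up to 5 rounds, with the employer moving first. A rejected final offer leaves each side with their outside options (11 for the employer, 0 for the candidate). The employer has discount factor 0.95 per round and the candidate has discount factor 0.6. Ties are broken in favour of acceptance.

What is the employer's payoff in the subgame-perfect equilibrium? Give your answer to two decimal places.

38.12

Round 5 (the employer proposes): rejection yields 0 for the candidate; the employer offers 0 and keeps 40.
Round 4 (the candidate proposes): the employer can get 40 next round, worth 0.95 × 40 = 38 now; the candidate offers that and keeps 2.
Round 3 (the employer proposes): the candidate can get 2 next round, worth 0.6 × 2 = 1.2 now. The employer offers 1.2 and keeps 40 − 1.2 = 38.8.
Round 2 (the candidate proposes): the employer can get 38.8 next round, worth 0.95 × 38.8 = 36.86 now, so the candidate offers 36.86, keeping 3.14.
Round 1 (the employer proposes): the candidate can get 3.14 next round, worth 0.6 × 3.14 = 1.884 now. The employer offers 1.884 and keeps 40 − 1.884 = 38.116.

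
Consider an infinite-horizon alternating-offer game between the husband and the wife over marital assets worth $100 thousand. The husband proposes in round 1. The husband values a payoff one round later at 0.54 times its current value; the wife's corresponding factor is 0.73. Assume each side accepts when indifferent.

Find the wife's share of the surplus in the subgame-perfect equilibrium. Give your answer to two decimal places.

When the husband proposes, the wife accepts any offer worth at least 0.73 times what the wife would get by proposing next round; and vice versa.
This gives x = 100 − 0.73y and y = 100 − 0.54x, where x and y are each side's share when it proposes.
Hence (1 − 0.73·0.54)x = 100(1 − 0.73), i.e. 0.6058·x = 27.
x ≈ 44.5692; the wife's share is 100 − x ≈ 55.4308.

55.43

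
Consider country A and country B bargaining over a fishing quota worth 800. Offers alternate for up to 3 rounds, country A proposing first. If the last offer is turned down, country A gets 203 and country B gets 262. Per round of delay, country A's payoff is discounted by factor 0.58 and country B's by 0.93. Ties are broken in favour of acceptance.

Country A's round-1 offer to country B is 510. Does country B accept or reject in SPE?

Round 3 (country A proposes): country B gets 262 if talks fail, so country A offers 262 and keeps 538.
Round 2 (country B proposes): country A can get 538 next round, worth 0.58 × 538 = 312.04 now, so country B offers 312.04, keeping 487.96.
So by rejecting in round 1, country B gets 487.96 next round, worth 0.93 × 487.96 = 453.8028 now.
Offer 510 ≥ 453.8028, so country B accepts.

Accept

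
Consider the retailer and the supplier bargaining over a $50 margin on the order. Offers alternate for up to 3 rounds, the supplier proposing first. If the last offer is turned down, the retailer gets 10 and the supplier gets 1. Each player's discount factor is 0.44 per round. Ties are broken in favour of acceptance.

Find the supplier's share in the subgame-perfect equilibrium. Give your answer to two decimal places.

35.74

Solve by backward induction from round 3.
Round 3 (the supplier proposes): the retailer gets 10 if talks fail, so the supplier offers 10 and keeps 40.
Round 2 (the retailer proposes): the supplier can get 40 next round, worth 0.44 × 40 = 17.6 now, so the retailer offers 17.6, keeping 32.4.
Round 1 (the supplier proposes): the retailer can get 32.4 next round, worth 0.44 × 32.4 = 14.256 now. The supplier offers 14.256 and keeps 50 − 14.256 = 35.744.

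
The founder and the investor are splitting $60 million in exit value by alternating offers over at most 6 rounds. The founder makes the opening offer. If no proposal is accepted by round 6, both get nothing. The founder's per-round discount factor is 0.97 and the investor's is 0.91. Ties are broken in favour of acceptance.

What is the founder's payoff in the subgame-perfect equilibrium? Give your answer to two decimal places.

14.37

Work backward from the last round.
Round 6 (the investor proposes): the founder will accept anything ≥ 0, so the investor offers 0 and keeps 60.
Round 5 (the founder proposes): the investor can get 60 next round, worth 0.91 × 60 = 54.6 now; the founder offers that and keeps 5.4.
Round 4 (the investor proposes): the founder can get 5.4 next round, worth 0.97 × 5.4 = 5.238 now; the investor offers that and keeps 54.762.
Round 3 (the founder proposes): the investor can get 54.762 next round, worth 0.91 × 54.762 = 49.83342 now; the founder offers that and keeps 10.16658.
Round 2 (the investor proposes): the founder can get 10.16658 next round, worth 0.97 × 10.16658 = 9.8615826 now; the investor offers that and keeps 50.1384174.
Round 1 (the founder proposes): the investor can get 50.1384174 next round, worth 0.91 × 50.1384174 = 45.625959834 now, so the founder offers 45.625959834, keeping 14.374040166.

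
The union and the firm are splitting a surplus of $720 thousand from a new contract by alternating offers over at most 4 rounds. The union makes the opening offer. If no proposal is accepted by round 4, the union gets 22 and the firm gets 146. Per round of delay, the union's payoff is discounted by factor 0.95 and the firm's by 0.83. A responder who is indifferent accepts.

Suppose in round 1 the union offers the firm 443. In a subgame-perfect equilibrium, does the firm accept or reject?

Reject

Round 4 (the firm proposes): the union gets 22 if talks fail, so the firm offers 22 and keeps 698.
Round 3 (the union proposes): the firm can get 698 next round, worth 0.83 × 698 = 579.34 now. The union offers 579.34 and keeps 720 − 579.34 = 140.66.
Round 2 (the firm proposes): the union can get 140.66 next round, worth 0.95 × 140.66 = 133.627 now; the firm offers that and keeps 586.373.
So by rejecting in round 1, the firm gets 586.373 next round, worth 0.83 × 586.373 = 486.68959 now.
Offer 443 < 486.68959, so the firm rejects.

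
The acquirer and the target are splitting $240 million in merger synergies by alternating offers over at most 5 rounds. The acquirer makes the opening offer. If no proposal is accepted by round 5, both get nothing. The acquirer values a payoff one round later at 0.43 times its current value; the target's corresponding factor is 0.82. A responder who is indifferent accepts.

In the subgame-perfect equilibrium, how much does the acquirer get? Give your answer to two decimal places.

88.27

Solve by backward induction from round 5.
Round 5 (the acquirer proposes): rejection yields 0 for the target; the acquirer offers 0 and keeps 240.
Round 4 (the target proposes): the acquirer can get 240 next round, worth 0.43 × 240 = 103.2 now; the target offers that and keeps 136.8.
Round 3 (the acquirer proposes): the target can get 136.8 next round, worth 0.82 × 136.8 = 112.176 now. The acquirer offers 112.176 and keeps 240 − 112.176 = 127.824.
Round 2 (the target proposes): the acquirer can get 127.824 next round, worth 0.43 × 127.824 = 54.96432 now. The target offers 54.96432 and keeps 240 − 54.96432 = 185.03568.
Round 1 (the acquirer proposes): the target can get 185.03568 next round, worth 0.82 × 185.03568 = 151.7292576 now; the acquirer offers that and keeps 88.2707424.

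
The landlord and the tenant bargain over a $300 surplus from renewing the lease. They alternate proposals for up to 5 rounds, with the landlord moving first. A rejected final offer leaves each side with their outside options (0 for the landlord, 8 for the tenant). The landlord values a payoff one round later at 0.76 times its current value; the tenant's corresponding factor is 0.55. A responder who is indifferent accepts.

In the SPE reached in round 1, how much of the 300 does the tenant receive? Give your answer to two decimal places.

Round 5 (the landlord proposes): the tenant gets 8 if talks fail, so the landlord offers 8 and keeps 292.
Round 4 (the tenant proposes): the landlord can get 292 next round, worth 0.76 × 292 = 221.92 now. The tenant offers 221.92 and keeps 300 − 221.92 = 78.08.
Round 3 (the landlord proposes): the tenant can get 78.08 next round, worth 0.55 × 78.08 = 42.944 now. The landlord offers 42.944 and keeps 300 − 42.944 = 257.056.
Round 2 (the tenant proposes): the landlord can get 257.056 next round, worth 0.76 × 257.056 = 195.36256 now, so the tenant offers 195.36256, keeping 104.63744.
Round 1 (the landlord proposes): the tenant can get 104.63744 next round, worth 0.55 × 104.63744 = 57.550592 now; the landlord offers that and keeps 242.449408.

57.55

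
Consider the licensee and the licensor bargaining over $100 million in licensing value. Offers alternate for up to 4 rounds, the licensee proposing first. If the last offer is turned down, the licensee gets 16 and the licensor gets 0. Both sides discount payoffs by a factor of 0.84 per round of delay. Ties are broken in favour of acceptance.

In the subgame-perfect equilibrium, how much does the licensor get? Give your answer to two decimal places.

63.23

Solve by backward induction from round 4.
Round 4 (the licensor proposes): the licensee gets 16 if talks fail, so the licensor offers 16 and keeps 84.
Round 3 (the licensee proposes): the licensor can get 84 next round, worth 0.84 × 84 = 70.56 now, so the licensee offers 70.56, keeping 29.44.
Round 2 (the licensor proposes): the licensee can get 29.44 next round, worth 0.84 × 29.44 = 24.7296 now. The licensor offers 24.7296 and keeps 100 − 24.7296 = 75.2704.
Round 1 (the licensee proposes): the licensor can get 75.2704 next round, worth 0.84 × 75.2704 = 63.227136 now. The licensee offers 63.227136 and keeps 100 − 63.227136 = 36.772864.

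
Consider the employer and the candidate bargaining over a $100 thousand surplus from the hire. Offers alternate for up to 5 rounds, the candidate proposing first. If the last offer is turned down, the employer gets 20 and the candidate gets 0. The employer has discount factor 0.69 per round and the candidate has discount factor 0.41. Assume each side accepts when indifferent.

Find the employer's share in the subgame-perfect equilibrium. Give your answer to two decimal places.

53.83

Work backward from the last round.
Round 5 (the candidate proposes): the employer gets 20 if talks fail, so the candidate offers 20 and keeps 80.
Round 4 (the employer proposes): the candidate can get 80 next round, worth 0.41 × 80 = 32.8 now. The employer offers 32.8 and keeps 100 − 32.8 = 67.2.
Round 3 (the candidate proposes): the employer can get 67.2 next round, worth 0.69 × 67.2 = 46.368 now. The candidate offers 46.368 and keeps 100 − 46.368 = 53.632.
Round 2 (the employer proposes): the candidate can get 53.632 next round, worth 0.41 × 53.632 = 21.98912 now, so the employer offers 21.98912, keeping 78.01088.
Round 1 (the candidate proposes): the employer can get 78.01088 next round, worth 0.69 × 78.01088 = 53.8275072 now; the candidate offers that and keeps 46.1724928.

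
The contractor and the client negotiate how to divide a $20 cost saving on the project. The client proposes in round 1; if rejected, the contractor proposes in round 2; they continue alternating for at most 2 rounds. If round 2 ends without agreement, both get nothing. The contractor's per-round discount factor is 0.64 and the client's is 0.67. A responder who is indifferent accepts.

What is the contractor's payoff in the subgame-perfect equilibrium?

12.8

Round 2 (the contractor proposes): the client will accept anything ≥ 0, so the contractor offers 0 and keeps 20.
Round 1 (the client proposes): the contractor can get 20 next round, worth 0.64 × 20 = 12.8 now, so the client offers 12.8, keeping 7.2.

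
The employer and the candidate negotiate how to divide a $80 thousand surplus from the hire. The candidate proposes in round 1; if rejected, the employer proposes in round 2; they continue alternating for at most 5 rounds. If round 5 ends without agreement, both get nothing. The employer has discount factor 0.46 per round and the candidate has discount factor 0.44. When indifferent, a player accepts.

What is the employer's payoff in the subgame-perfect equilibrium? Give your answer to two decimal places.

24.78

Round 5 (the candidate proposes): the employer will accept anything ≥ 0, so the candidate offers 0 and keeps 80.
Round 4 (the employer proposes): the candidate can get 80 next round, worth 0.44 × 80 = 35.2 now, so the employer offers 35.2, keeping 44.8.
Round 3 (the candidate proposes): the employer can get 44.8 next round, worth 0.46 × 44.8 = 20.608 now. The candidate offers 20.608 and keeps 80 − 20.608 = 59.392.
Round 2 (the employer proposes): the candidate can get 59.392 next round, worth 0.44 × 59.392 = 26.13248 now; the employer offers that and keeps 53.86752.
Round 1 (the candidate proposes): the employer can get 53.86752 next round, worth 0.46 × 53.86752 = 24.7790592 now, so the candidate offers 24.7790592, keeping 55.2209408.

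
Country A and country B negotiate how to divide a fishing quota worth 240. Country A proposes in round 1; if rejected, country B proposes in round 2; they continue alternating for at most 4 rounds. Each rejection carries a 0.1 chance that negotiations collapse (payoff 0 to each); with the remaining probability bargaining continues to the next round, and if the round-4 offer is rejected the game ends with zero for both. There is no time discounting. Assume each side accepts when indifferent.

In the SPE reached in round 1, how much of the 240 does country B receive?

By backward induction:
Round 4 (country B proposes): rejection yields 0 for country A; country B offers 0 and keeps 240.
Round 3 (country A proposes): rejecting gives country B an expected 0.9 × 240 = 216, so country A offers 216, keeping 24.
Round 2 (country B proposes): rejecting gives country A an expected 0.9 × 24 = 21.6; country B offers that and keeps 218.4.
Round 1 (country A proposes): rejecting gives country B an expected 0.9 × 218.4 = 196.56, so country A offers 196.56, keeping 43.44.

196.56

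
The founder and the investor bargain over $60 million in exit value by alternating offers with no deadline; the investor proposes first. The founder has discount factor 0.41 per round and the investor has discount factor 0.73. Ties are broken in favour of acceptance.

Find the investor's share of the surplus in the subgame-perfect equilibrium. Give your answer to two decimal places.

In a stationary SPE each proposer offers the other exactly their discounted continuation value.
If the investor keeps x when proposing and the founder keeps y when proposing, then x = 60 − 0.41y and y = 60 − 0.73x.
Solving: x = 60(1 − 0.41) / (1 − 0.73·0.41) = 35.4 / 0.7007 ≈ 50.5209.
The founder gets 60 − 50.5209 ≈ 9.4791.

50.52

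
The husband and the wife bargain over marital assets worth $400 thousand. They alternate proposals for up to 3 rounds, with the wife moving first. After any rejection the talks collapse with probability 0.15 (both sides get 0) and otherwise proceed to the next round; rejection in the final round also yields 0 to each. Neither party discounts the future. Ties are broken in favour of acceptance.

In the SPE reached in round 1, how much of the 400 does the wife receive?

349

Round 3 (the wife proposes): the husband will accept anything ≥ 0, so the wife offers 0 and keeps 400.
Round 2 (the husband proposes): rejecting gives the wife an expected 0.85 × 400 = 340, so the husband offers 340, keeping 60.
Round 1 (the wife proposes): rejecting gives the husband an expected 0.85 × 60 = 51. The wife offers 51 and keeps 400 − 51 = 349.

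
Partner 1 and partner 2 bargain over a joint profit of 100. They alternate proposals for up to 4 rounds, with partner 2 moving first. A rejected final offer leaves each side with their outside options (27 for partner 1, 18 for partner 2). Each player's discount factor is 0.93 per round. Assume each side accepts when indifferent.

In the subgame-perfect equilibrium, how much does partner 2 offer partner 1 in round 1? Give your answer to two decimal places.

72.47

Solve by backward induction from round 4.
Round 4 (partner 1 proposes): partner 2 gets 18 if talks fail, so partner 1 offers 18 and keeps 82.
Round 3 (partner 2 proposes): partner 1 can get 82 next round, worth 0.93 × 82 = 76.26 now. Partner 2 offers 76.26 and keeps 100 − 76.26 = 23.74.
Round 2 (partner 1 proposes): partner 2 can get 23.74 next round, worth 0.93 × 23.74 = 22.0782 now. Partner 1 offers 22.0782 and keeps 100 − 22.0782 = 77.9218.
Round 1 (partner 2 proposes): partner 1 can get 77.9218 next round, worth 0.93 × 77.9218 = 72.467274 now. Partner 2 offers 72.467274 and keeps 100 − 72.467274 = 27.532726.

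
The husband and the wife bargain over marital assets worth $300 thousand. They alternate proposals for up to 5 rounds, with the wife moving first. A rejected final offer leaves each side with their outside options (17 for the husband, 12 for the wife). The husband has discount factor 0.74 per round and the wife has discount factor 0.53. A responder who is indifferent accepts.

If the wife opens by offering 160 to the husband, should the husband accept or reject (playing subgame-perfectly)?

Accept

Work out the husband's continuation value if the offer is rejected.
Round 5 (the wife proposes): the husband gets 17 if talks fail, so the wife offers 17 and keeps 283.
Round 4 (the husband proposes): the wife can get 283 next round, worth 0.53 × 283 = 149.99 now, so the husband offers 149.99, keeping 150.01.
Round 3 (the wife proposes): the husband can get 150.01 next round, worth 0.74 × 150.01 = 111.0074 now, so the wife offers 111.0074, keeping 188.9926.
Round 2 (the husband proposes): the wife can get 188.9926 next round, worth 0.53 × 188.9926 = 100.166078 now. The husband offers 100.166078 and keeps 300 − 100.166078 = 199.833922.
So by rejecting in round 1, the husband gets 199.833922 next round, worth 0.74 × 199.833922 = 147.87710228 now.
Offer 160 ≥ 147.87710228, so the husband accepts.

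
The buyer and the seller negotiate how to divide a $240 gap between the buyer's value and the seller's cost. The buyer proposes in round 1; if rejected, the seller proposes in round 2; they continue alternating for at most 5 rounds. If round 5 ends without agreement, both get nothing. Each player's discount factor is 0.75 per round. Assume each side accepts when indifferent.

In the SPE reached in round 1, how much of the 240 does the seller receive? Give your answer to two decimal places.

70.31

Round 5 (the buyer proposes): the seller will accept anything ≥ 0, so the buyer offers 0 and keeps 240.
Round 4 (the seller proposes): the buyer can get 240 next round, worth 0.75 × 240 = 180 now; the seller offers that and keeps 60.
Round 3 (the buyer proposes): the seller can get 60 next round, worth 0.75 × 60 = 45 now. The buyer offers 45 and keeps 240 − 45 = 195.
Round 2 (the seller proposes): the buyer can get 195 next round, worth 0.75 × 195 = 146.25 now, so the seller offers 146.25, keeping 93.75.
Round 1 (the buyer proposes): the seller can get 93.75 next round, worth 0.75 × 93.75 = 70.3125 now, so the buyer offers 70.3125, keeping 169.6875.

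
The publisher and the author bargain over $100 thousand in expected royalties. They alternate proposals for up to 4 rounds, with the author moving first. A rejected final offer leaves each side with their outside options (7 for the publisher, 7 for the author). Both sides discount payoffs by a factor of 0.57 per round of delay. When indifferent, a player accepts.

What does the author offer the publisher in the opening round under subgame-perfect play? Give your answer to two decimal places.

41.73

Solve by backward induction from round 4.
Round 4 (the publisher proposes): the author gets 7 if talks fail, so the publisher offers 7 and keeps 93.
Round 3 (the author proposes): the publisher can get 93 next round, worth 0.57 × 93 = 53.01 now; the author offers that and keeps 46.99.
Round 2 (the publisher proposes): the author can get 46.99 next round, worth 0.57 × 46.99 = 26.7843 now; the publisher offers that and keeps 73.2157.
Round 1 (the author proposes): the publisher can get 73.2157 next round, worth 0.57 × 73.2157 = 41.732949 now; the author offers that and keeps 58.267051.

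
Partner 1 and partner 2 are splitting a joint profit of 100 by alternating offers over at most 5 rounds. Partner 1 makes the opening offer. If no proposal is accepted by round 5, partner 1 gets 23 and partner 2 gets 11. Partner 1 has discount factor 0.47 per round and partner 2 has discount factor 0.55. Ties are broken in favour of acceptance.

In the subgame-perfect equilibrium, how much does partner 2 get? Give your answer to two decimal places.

Solve by backward induction from round 5.
Round 5 (partner 1 proposes): partner 2 gets 11 if talks fail, so partner 1 offers 11 and keeps 89.
Round 4 (partner 2 proposes): partner 1 can get 89 next round, worth 0.47 × 89 = 41.83 now; partner 2 offers that and keeps 58.17.
Round 3 (partner 1 proposes): partner 2 can get 58.17 next round, worth 0.55 × 58.17 = 31.9935 now; partner 1 offers that and keeps 68.0065.
Round 2 (partner 2 proposes): partner 1 can get 68.0065 next round, worth 0.47 × 68.0065 = 31.963055 now; partner 2 offers that and keeps 68.036945.
Round 1 (partner 1 proposes): partner 2 can get 68.036945 next round, worth 0.55 × 68.036945 = 37.42031975 now, so partner 1 offers 37.42031975, keeping 62.57968025.

37.42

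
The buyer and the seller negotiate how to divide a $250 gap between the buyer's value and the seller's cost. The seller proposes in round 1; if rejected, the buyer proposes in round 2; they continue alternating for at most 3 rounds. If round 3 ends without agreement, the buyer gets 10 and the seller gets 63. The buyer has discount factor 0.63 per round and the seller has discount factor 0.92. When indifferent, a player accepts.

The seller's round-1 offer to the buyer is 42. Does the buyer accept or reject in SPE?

Accept

Round 3 (the seller proposes): the buyer gets 10 if talks fail, so the seller offers 10 and keeps 240.
Round 2 (the buyer proposes): the seller can get 240 next round, worth 0.92 × 240 = 220.8 now, so the buyer offers 220.8, keeping 29.2.
So by rejecting in round 1, the buyer gets 29.2 next round, worth 0.63 × 29.2 = 18.396 now.
Offer 42 ≥ 18.396, so the buyer accepts.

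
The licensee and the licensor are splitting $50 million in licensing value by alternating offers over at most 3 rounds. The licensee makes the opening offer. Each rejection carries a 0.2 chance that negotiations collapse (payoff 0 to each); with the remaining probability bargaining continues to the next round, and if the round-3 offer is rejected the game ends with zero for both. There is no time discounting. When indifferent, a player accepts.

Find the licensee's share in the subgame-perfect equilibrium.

Round 3 (the licensee proposes): the licensor will accept anything ≥ 0, so the licensee offers 0 and keeps 50.
Round 2 (the licensor proposes): rejecting gives the licensee an expected 0.8 × 50 = 40, so the licensor offers 40, keeping 10.
Round 1 (the licensee proposes): rejecting gives the licensor an expected 0.8 × 10 = 8; the licensee offers that and keeps 42.

42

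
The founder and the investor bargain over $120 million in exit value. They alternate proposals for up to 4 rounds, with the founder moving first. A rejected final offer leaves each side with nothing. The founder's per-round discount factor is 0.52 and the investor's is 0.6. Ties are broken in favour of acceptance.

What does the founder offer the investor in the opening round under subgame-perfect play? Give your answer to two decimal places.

Round 4 (the investor proposes): the founder will accept anything ≥ 0, so the investor offers 0 and keeps 120.
Round 3 (the founder proposes): the investor can get 120 next round, worth 0.6 × 120 = 72 now, so the founder offers 72, keeping 48.
Round 2 (the investor proposes): the founder can get 48 next round, worth 0.52 × 48 = 24.96 now, so the investor offers 24.96, keeping 95.04.
Round 1 (the founder proposes): the investor can get 95.04 next round, worth 0.6 × 95.04 = 57.024 now. The founder offers 57.024 and keeps 120 − 57.024 = 62.976.

57.02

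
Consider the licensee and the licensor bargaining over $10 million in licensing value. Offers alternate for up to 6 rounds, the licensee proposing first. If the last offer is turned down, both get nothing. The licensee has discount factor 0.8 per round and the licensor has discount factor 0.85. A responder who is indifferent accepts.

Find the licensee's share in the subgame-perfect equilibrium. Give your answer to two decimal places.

Round 6 (the licensor proposes): rejection yields 0 for the licensee; the licensor offers 0 and keeps 10.
Round 5 (the licensee proposes): the licensor can get 10 next round, worth 0.85 × 10 = 8.5 now. The licensee offers 8.5 and keeps 10 − 8.5 = 1.5.
Round 4 (the licensor proposes): the licensee can get 1.5 next round, worth 0.8 × 1.5 = 1.2 now, so the licensor offers 1.2, keeping 8.8.
Round 3 (the licensee proposes): the licensor can get 8.8 next round, worth 0.85 × 8.8 = 7.48 now. The licensee offers 7.48 and keeps 10 − 7.48 = 2.52.
Round 2 (the licensor proposes): the licensee can get 2.52 next round, worth 0.8 × 2.52 = 2.016 now; the licensor offers that and keeps 7.984.
Round 1 (the licensee proposes): the licensor can get 7.984 next round, worth 0.85 × 7.984 = 6.7864 now; the licensee offers that and keeps 3.2136.

3.21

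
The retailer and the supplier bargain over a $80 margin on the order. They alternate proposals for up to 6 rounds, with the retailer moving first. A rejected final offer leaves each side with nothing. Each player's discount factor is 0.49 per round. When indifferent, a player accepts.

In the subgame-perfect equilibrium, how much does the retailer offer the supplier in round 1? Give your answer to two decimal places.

27.05

Round 6 (the supplier proposes): rejection yields 0 for the retailer; the supplier offers 0 and keeps 80.
Round 5 (the retailer proposes): the supplier can get 80 next round, worth 0.49 × 80 = 39.2 now. The retailer offers 39.2 and keeps 80 − 39.2 = 40.8.
Round 4 (the supplier proposes): the retailer can get 40.8 next round, worth 0.49 × 40.8 = 19.992 now, so the supplier offers 19.992, keeping 60.008.
Round 3 (the retailer proposes): the supplier can get 60.008 next round, worth 0.49 × 60.008 = 29.40392 now; the retailer offers that and keeps 50.59608.
Round 2 (the supplier proposes): the retailer can get 50.59608 next round, worth 0.49 × 50.59608 = 24.7920792 now. The supplier offers 24.7920792 and keeps 80 − 24.7920792 = 55.2079208.
Round 1 (the retailer proposes): the supplier can get 55.2079208 next round, worth 0.49 × 55.2079208 = 27.051881192 now, so the retailer offers 27.051881192, keeping 52.948118808.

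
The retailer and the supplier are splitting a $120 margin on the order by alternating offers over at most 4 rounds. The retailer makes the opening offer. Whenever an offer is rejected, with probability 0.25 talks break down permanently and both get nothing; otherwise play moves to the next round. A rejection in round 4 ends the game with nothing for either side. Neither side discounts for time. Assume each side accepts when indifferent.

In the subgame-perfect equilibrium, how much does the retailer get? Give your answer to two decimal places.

46.88

By backward induction:
Round 4 (the supplier proposes): the retailer will accept anything ≥ 0, so the supplier offers 0 and keeps 120.
Round 3 (the retailer proposes): rejecting gives the supplier an expected 0.75 × 120 = 90; the retailer offers that and keeps 30.
Round 2 (the supplier proposes): rejecting gives the retailer an expected 0.75 × 30 = 22.5; the supplier offers that and keeps 97.5.
Round 1 (the retailer proposes): rejecting gives the supplier an expected 0.75 × 97.5 = 73.125; the retailer offers that and keeps 46.875.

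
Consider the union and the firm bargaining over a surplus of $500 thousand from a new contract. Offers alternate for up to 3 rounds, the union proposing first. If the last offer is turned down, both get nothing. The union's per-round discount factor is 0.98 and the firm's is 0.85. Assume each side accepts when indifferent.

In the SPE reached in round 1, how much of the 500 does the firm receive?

Round 3 (the union proposes): rejection yields 0 for the firm; the union offers 0 and keeps 500.
Round 2 (the firm proposes): the union can get 500 next round, worth 0.98 × 500 = 490 now, so the firm offers 490, keeping 10.
Round 1 (the union proposes): the firm can get 10 next round, worth 0.85 × 10 = 8.5 now; the union offers that and keeps 491.5.

8.5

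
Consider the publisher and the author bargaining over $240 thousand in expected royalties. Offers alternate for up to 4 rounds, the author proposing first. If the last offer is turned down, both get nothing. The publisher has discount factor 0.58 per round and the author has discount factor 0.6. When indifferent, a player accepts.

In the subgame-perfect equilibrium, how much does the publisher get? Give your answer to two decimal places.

104.12

Work backward from the last round.
Round 4 (the publisher proposes): the author will accept anything ≥ 0, so the publisher offers 0 and keeps 240.
Round 3 (the author proposes): the publisher can get 240 next round, worth 0.58 × 240 = 139.2 now; the author offers that and keeps 100.8.
Round 2 (the publisher proposes): the author can get 100.8 next round, worth 0.6 × 100.8 = 60.48 now; the publisher offers that and keeps 179.52.
Round 1 (the author proposes): the publisher can get 179.52 next round, worth 0.58 × 179.52 = 104.1216 now. The author offers 104.1216 and keeps 240 − 104.1216 = 135.8784.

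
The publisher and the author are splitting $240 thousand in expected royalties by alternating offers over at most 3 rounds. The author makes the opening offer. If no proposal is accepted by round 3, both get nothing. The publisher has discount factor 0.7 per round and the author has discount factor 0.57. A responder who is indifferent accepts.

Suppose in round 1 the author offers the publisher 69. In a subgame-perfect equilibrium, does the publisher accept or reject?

Round 3 (the author proposes): rejection yields 0 for the publisher; the author offers 0 and keeps 240.
Round 2 (the publisher proposes): the author can get 240 next round, worth 0.57 × 240 = 136.8 now. The publisher offers 136.8 and keeps 240 − 136.8 = 103.2.
So by rejecting in round 1, the publisher gets 103.2 next round, worth 0.7 × 103.2 = 72.24 now.
Offer 69 < 72.24, so the publisher rejects.

Reject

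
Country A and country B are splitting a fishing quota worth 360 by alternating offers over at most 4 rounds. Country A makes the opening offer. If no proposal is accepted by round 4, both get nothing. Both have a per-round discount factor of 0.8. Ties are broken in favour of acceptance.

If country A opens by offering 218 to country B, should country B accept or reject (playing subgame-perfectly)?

Reject

Round 4 (country B proposes): country A will accept anything ≥ 0, so country B offers 0 and keeps 360.
Round 3 (country A proposes): country B can get 360 next round, worth 0.8 × 360 = 288 now, so country A offers 288, keeping 72.
Round 2 (country B proposes): country A can get 72 next round, worth 0.8 × 72 = 57.6 now; country B offers that and keeps 302.4.
So by rejecting in round 1, country B gets 302.4 next round, worth 0.8 × 302.4 = 241.92 now.
Offer 218 < 241.92, so country B rejects.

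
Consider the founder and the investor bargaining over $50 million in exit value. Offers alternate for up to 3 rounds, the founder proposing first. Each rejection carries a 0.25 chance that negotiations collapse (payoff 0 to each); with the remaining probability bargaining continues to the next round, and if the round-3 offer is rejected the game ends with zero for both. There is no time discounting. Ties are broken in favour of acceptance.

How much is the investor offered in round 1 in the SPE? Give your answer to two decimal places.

By backward induction:
Round 3 (the founder proposes): the investor will accept anything ≥ 0, so the founder offers 0 and keeps 50.
Round 2 (the investor proposes): rejecting gives the founder an expected 0.75 × 50 = 37.5; the investor offers that and keeps 12.5.
Round 1 (the founder proposes): rejecting gives the investor an expected 0.75 × 12.5 = 9.375. The founder offers 9.375 and keeps 50 − 9.375 = 40.625.

9.38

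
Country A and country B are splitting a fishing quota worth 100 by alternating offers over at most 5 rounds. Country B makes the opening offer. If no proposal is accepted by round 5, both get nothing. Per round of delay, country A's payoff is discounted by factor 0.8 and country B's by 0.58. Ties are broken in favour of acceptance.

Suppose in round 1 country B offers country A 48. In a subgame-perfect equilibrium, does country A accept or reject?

Reject

Round 5 (country B proposes): rejection yields 0 for country A; country B offers 0 and keeps 100.
Round 4 (country A proposes): country B can get 100 next round, worth 0.58 × 100 = 58 now; country A offers that and keeps 42.
Round 3 (country B proposes): country A can get 42 next round, worth 0.8 × 42 = 33.6 now, so country B offers 33.6, keeping 66.4.
Round 2 (country A proposes): country B can get 66.4 next round, worth 0.58 × 66.4 = 38.512 now; country A offers that and keeps 61.488.
So by rejecting in round 1, country A gets 61.488 next round, worth 0.8 × 61.488 = 49.1904 now.
Offer 48 < 49.1904, so country A rejects.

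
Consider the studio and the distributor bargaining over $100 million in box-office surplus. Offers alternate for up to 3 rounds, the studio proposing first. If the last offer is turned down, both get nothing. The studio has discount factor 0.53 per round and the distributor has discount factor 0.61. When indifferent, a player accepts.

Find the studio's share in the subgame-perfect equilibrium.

71.33

Round 3 (the studio proposes): rejection yields 0 for the distributor; the studio offers 0 and keeps 100.
Round 2 (the distributor proposes): the studio can get 100 next round, worth 0.53 × 100 = 53 now; the distributor offers that and keeps 47.
Round 1 (the studio proposes): the distributor can get 47 next round, worth 0.61 × 47 = 28.67 now; the studio offers that and keeps 71.33.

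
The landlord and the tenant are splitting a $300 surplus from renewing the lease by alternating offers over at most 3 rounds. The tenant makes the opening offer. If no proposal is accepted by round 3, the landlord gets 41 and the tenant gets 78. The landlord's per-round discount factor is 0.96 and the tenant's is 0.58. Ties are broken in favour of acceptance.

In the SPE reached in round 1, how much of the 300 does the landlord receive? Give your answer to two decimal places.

143.79

Round 3 (the tenant proposes): the landlord gets 41 if talks fail, so the tenant offers 41 and keeps 259.
Round 2 (the landlord proposes): the tenant can get 259 next round, worth 0.58 × 259 = 150.22 now; the landlord offers that and keeps 149.78.
Round 1 (the tenant proposes): the landlord can get 149.78 next round, worth 0.96 × 149.78 = 143.7888 now; the tenant offers that and keeps 156.2112.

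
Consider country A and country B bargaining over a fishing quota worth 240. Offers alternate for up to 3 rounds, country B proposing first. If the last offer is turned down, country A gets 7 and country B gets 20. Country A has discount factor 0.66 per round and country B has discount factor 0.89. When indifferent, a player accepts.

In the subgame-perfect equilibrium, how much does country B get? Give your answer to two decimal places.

Round 3 (country B proposes): country A gets 7 if talks fail, so country B offers 7 and keeps 233.
Round 2 (country A proposes): country B can get 233 next round, worth 0.89 × 233 = 207.37 now; country A offers that and keeps 32.63.
Round 1 (country B proposes): country A can get 32.63 next round, worth 0.66 × 32.63 = 21.5358 now, so country B offers 21.5358, keeping 218.4642.

218.46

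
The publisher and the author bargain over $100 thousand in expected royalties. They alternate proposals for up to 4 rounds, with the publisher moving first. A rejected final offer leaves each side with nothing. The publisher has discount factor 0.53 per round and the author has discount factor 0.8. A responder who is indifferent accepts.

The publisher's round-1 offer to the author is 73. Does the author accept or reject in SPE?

Accept

Round 4 (the author proposes): the publisher will accept anything ≥ 0, so the author offers 0 and keeps 100.
Round 3 (the publisher proposes): the author can get 100 next round, worth 0.8 × 100 = 80 now, so the publisher offers 80, keeping 20.
Round 2 (the author proposes): the publisher can get 20 next round, worth 0.53 × 20 = 10.6 now, so the author offers 10.6, keeping 89.4.
So by rejecting in round 1, the author gets 89.4 next round, worth 0.8 × 89.4 = 71.52 now.
Offer 73 ≥ 71.52, so the author accepts.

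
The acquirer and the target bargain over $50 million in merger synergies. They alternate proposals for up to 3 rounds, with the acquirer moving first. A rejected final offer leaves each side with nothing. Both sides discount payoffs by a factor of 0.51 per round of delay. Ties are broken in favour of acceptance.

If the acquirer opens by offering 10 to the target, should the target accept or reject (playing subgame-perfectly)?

Round 3 (the acquirer proposes): rejection yields 0 for the target; the acquirer offers 0 and keeps 50.
Round 2 (the target proposes): the acquirer can get 50 next round, worth 0.51 × 50 = 25.5 now, so the target offers 25.5, keeping 24.5.
So by rejecting in round 1, the target gets 24.5 next round, worth 0.51 × 24.5 = 12.495 now.
Offer 10 < 12.495, so the target rejects.

Reject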